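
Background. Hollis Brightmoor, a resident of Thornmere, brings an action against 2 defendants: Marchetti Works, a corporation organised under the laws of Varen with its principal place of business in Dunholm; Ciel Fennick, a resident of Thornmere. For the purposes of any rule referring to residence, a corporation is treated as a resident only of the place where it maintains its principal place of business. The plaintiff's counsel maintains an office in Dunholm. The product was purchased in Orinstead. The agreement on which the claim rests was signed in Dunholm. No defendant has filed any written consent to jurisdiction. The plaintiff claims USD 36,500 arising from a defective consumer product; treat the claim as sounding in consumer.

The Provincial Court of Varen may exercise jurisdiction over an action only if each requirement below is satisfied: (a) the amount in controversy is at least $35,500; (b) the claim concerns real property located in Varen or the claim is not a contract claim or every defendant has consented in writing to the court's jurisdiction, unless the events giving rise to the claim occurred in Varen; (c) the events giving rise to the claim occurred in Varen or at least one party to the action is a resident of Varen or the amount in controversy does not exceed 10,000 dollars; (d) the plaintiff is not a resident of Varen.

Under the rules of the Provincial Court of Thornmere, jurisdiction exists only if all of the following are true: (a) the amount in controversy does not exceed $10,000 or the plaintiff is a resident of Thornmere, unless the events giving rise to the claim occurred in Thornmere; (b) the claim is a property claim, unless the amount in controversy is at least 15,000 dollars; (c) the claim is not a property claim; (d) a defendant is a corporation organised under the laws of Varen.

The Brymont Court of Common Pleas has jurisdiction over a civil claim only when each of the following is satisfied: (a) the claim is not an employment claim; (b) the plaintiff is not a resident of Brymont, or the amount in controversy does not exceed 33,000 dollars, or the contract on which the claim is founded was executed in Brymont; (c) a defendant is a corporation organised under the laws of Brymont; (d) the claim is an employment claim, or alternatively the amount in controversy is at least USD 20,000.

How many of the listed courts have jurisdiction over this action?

The Provincial Court of Varen:
  (a) The amount in controversy is 36,500 dollars, which meets the 35,500 dollars floor. Condition met.
  (b) The claim is a consumer claim, not a contract claim, so this disjunct is met. Condition met.
  (c) The operative events occurred in Orinstead, not Varen; no party resides in Varen; the amount in controversy is 36,500 dollars, above the 10,000 dollars ceiling — no alternative holds. Condition not met.
  (d) The plaintiff resides in Thornmere, which is not Varen. Condition met.
  → At least one condition fails; no jurisdiction.
The Provincial Court of Thornmere:
  (a) The plaintiff resides in Thornmere — that alternative is enough. Met.
  (b) The claim is a consumer claim, not a property claim. However, the amount in controversy is USD 36,500, which meets the USD 15,000 floor, so the 'unless' proviso supplies this condition. Condition met.
  (c) The claim is a consumer claim, not a property claim. Met.
  (d) Marchetti Works is organised under the laws of Varen. Condition met.
  → Every requirement is satisfied — jurisdiction.
The Brymont Court of Common Pleas:
  (a) The claim is a consumer claim, not an employment claim. Met.
  (b) The plaintiff resides in Thornmere, which is not Brymont, so one alternative holds. Met.
  (c) The corporate defendant(s) are organised in Varen, not Brymont. Fails.
  (d) The amount in controversy is USD 36,500, which meets the $20,000 floor — that alternative is enough. Condition met.
  → At least one condition fails; no jurisdiction.
Courts with jurisdiction: the Provincial Court of Thornmere — 1 in total.

1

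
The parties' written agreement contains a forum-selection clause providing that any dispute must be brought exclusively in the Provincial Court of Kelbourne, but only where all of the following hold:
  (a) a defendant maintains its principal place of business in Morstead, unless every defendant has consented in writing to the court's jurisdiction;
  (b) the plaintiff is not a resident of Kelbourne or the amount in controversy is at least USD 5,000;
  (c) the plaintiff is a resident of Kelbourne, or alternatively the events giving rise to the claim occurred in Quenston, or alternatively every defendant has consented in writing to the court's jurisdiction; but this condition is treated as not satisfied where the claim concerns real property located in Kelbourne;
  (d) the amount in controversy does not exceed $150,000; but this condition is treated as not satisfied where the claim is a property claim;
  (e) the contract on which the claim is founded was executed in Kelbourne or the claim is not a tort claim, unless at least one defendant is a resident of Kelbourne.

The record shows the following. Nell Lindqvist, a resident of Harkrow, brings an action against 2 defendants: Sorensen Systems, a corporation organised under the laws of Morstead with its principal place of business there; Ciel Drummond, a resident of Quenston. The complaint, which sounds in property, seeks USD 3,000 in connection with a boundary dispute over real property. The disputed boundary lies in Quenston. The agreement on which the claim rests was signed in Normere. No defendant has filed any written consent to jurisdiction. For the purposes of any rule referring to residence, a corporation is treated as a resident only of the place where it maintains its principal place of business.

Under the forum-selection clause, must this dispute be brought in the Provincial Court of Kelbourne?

The Provincial Court of Kelbourne:
  (a) Sorensen Systems has its principal place of business in Morstead. Condition met.
  (b) The plaintiff resides in Harkrow, which is not Kelbourne, so this disjunct is met. Condition met.
  (c) The operative events occurred in Quenston, which satisfies one of the alternatives. The exception is not triggered, since the property lies in Quenston, not Kelbourne. Satisfied.
  (d) The amount in controversy is USD 3,000, within the USD 150,000 ceiling. However, the claim is a property claim, which falls within the stated exception and so defeats the condition. Fails.
  (e) The claim is a property claim, not a tort claim, which satisfies one of the alternatives. Satisfied.
  → The clause does not apply.

No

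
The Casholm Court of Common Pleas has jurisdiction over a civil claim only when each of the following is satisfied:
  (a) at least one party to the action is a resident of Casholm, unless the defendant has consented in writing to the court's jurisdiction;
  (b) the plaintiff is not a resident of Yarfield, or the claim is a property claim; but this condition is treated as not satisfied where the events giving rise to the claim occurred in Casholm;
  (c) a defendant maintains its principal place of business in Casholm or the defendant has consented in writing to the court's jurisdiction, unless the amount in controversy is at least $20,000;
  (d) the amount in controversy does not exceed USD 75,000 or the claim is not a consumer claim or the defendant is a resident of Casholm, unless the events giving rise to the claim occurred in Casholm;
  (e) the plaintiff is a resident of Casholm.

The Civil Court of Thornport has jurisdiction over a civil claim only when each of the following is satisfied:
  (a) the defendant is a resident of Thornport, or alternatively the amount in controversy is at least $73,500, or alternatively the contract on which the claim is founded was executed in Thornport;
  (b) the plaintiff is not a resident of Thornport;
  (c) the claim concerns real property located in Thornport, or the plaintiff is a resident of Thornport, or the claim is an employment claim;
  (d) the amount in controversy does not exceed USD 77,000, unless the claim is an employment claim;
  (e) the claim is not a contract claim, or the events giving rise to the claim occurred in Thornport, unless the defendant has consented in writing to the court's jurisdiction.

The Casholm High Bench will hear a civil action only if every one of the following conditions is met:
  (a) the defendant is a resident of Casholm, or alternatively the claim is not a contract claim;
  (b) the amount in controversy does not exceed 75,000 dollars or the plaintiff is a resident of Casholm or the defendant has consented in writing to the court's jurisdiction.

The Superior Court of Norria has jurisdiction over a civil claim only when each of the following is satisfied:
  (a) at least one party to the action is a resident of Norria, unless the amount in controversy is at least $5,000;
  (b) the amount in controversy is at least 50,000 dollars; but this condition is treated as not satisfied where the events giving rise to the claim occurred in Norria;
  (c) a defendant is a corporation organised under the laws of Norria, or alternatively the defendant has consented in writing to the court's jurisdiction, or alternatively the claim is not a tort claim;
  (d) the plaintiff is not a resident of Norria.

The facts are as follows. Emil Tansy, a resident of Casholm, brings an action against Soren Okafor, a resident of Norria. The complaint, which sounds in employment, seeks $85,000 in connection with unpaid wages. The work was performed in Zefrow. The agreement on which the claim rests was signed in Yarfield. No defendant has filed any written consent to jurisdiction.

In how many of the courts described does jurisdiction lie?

The Casholm Court of Common Pleas:
  (a) Emil Tansy resides in Casholm. Met.
  (b) The plaintiff resides in Casholm, which is not Yarfield, so this disjunct is met. The exception is not triggered, since the operative events occurred in Zefrow, not Casholm. Met.
  (c) No defendant is a corporation; no such written consent has been filed — no alternative holds. However, the amount in controversy is $85,000, which meets the USD 20,000 floor, so the 'unless' proviso supplies this condition. Met.
  (d) The claim is an employment claim, not a consumer claim, which satisfies one of the alternatives. Met.
  (e) The plaintiff resides in Casholm. Met.
  → Jurisdiction lies.
The Civil Court of Thornport:
  (a) The amount in controversy is $85,000, which meets the $73,500 floor, so this disjunct is met. Met.
  (b) The plaintiff resides in Casholm, which is not Thornport. Satisfied.
  (c) The claim is an employment claim, which satisfies one of the alternatives. Condition met.
  (d) The amount in controversy is $85,000, above the 77,000 dollars ceiling. But the claim is an employment claim, and the 'unless' clause therefore excuses the requirement. Met.
  (e) The claim is an employment claim, not a contract claim — that alternative is enough. Met.
  → The court has jurisdiction.
The Casholm High Bench:
  (a) The claim is an employment claim, not a contract claim — that alternative is enough. Condition met.
  (b) The plaintiff resides in Casholm, so one alternative holds. Satisfied.
  → All conditions met; jurisdiction exists.
The Superior Court of Norria:
  (a) Soren Okafor resides in Norria. Satisfied.
  (b) The amount in controversy is 85,000 dollars, which meets the $50,000 floor. The carve-out does not apply: the operative events occurred in Zefrow, not Norria. Satisfied.
  (c) The claim is an employment claim, not a tort claim, so this disjunct is met. Condition met.
  (d) The plaintiff resides in Casholm, which is not Norria. Met.
  → Jurisdiction lies.
Courts with jurisdiction: the Casholm Court of Common Pleas, the Civil Court of Thornport, the Casholm High Bench, the Superior Court of Norria — 4 in total.

4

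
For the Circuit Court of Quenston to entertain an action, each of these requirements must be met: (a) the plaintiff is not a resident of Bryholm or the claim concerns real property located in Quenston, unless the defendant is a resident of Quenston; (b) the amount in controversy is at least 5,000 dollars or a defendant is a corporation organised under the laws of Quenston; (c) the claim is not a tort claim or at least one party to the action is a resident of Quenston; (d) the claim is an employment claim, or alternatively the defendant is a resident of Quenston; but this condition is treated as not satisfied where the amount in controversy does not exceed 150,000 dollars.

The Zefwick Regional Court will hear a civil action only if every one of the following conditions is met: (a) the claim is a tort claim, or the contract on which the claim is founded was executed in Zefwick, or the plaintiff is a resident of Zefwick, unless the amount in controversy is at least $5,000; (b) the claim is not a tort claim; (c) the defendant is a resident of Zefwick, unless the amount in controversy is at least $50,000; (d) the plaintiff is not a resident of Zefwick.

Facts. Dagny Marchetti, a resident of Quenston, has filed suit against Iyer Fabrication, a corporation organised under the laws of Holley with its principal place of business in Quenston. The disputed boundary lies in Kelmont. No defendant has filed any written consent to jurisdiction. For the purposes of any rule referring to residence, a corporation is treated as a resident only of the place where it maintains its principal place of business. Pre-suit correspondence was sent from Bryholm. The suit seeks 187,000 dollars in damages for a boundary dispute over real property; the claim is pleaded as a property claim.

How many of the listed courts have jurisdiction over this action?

2

The Circuit Court of Quenston:
  (a) The plaintiff resides in Quenston, which is not Bryholm — that alternative is enough. Satisfied.
  (b) The amount in controversy is USD 187,000, which meets the 5,000 dollars floor, which satisfies one of the alternatives. Satisfied.
  (c) The claim is a property claim, not a tort claim, so one alternative holds. Condition met.
  (d) The defendant resides in Quenston, so one alternative holds. And the carve-out is inapplicable — the amount in controversy is $187,000, above the $150,000 ceiling. Satisfied.
  → Jurisdiction lies.
The Zefwick Regional Court:
  (a) The claim is a property claim, not a tort claim; no contract (and hence no place of execution) is alleged; the plaintiff resides in Quenston, not Zefwick — none of the alternatives is met. However, the amount in controversy is 187,000 dollars, which meets the 5,000 dollars floor, so the 'unless' proviso supplies this condition. Met.
  (b) The claim is a property claim, not a tort claim. Met.
  (c) The defendant resides in Quenston, not Zefwick. However, the amount in controversy is USD 187,000, which meets the USD 50,000 floor, so the 'unless' proviso supplies this condition. Met.
  (d) The plaintiff resides in Quenston, which is not Zefwick. Met.
  → Jurisdiction lies.
Courts with jurisdiction: the Circuit Court of Quenston, the Zefwick Regional Court — 2 in total.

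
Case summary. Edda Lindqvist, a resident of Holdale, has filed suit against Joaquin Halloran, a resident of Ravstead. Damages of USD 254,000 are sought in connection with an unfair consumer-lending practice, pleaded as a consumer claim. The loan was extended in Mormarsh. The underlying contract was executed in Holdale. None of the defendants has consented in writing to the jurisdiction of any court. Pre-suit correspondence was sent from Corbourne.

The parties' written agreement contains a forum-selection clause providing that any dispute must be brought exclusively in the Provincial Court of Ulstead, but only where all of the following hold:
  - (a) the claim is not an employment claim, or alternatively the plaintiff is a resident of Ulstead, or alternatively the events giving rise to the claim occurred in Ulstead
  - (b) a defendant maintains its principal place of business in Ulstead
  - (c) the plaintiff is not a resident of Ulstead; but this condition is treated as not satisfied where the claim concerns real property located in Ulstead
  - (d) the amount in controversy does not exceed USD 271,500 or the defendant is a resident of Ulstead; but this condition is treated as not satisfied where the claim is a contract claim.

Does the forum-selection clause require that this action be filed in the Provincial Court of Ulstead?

No

The Provincial Court of Ulstead:
  (a) The claim is a consumer claim, not an employment claim — that alternative is enough. Met.
  (b) No defendant is a corporation. Fails.
  (c) The plaintiff resides in Holdale, which is not Ulstead. The carve-out does not apply: the claim does not concern real property. Met.
  (d) The amount in controversy is 254,000 dollars, within the USD 271,500 ceiling, so this disjunct is met. And the carve-out is inapplicable — the claim is a consumer claim, not a contract claim. Condition met.
  → The clause does not apply.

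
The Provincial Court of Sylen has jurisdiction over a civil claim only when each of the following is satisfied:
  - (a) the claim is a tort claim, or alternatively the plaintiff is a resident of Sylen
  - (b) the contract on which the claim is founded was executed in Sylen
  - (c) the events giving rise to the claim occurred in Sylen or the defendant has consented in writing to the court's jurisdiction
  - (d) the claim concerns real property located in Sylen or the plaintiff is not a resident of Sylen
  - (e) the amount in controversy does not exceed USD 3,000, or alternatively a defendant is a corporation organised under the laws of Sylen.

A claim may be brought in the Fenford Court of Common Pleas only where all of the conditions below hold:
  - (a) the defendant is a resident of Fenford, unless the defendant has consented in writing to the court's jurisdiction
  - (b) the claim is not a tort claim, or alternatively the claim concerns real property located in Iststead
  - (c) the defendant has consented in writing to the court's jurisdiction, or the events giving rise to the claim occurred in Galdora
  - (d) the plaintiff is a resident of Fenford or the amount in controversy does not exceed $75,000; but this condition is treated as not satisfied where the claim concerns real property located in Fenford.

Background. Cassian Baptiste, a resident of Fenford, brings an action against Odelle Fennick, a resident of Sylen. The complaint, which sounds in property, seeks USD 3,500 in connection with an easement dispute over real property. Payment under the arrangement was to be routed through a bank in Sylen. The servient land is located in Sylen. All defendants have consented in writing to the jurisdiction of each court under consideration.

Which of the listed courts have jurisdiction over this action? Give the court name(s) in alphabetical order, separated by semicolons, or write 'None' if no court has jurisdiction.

the Fenford Court of Common Pleas

The Provincial Court of Sylen:
  (a) The claim is a property claim, not a tort claim; the plaintiff resides in Fenford, not Sylen — no alternative holds. Fails.
  (b) No contract (and hence no place of execution) is alleged. Condition not met.
  (c) The operative events occurred in Sylen — that alternative is enough. Satisfied.
  (d) The property lies in Sylen, so this disjunct is met. Met.
  (e) The amount in controversy is USD 3,500, above the 3,000 dollars ceiling; no defendant is a corporation — no alternative holds. Fails.
  → No jurisdiction.
The Fenford Court of Common Pleas:
  (a) The defendant resides in Sylen, not Fenford. The proviso rescues it, though: every defendant has filed written consent. Met.
  (b) The claim is a property claim, not a tort claim — that alternative is enough. Condition met.
  (c) Every defendant has filed written consent, so one alternative holds. Satisfied.
  (d) The plaintiff resides in Fenford, so this disjunct is met. And the carve-out is inapplicable — the property lies in Sylen, not Fenford. Met.
  → All conditions met; jurisdiction exists.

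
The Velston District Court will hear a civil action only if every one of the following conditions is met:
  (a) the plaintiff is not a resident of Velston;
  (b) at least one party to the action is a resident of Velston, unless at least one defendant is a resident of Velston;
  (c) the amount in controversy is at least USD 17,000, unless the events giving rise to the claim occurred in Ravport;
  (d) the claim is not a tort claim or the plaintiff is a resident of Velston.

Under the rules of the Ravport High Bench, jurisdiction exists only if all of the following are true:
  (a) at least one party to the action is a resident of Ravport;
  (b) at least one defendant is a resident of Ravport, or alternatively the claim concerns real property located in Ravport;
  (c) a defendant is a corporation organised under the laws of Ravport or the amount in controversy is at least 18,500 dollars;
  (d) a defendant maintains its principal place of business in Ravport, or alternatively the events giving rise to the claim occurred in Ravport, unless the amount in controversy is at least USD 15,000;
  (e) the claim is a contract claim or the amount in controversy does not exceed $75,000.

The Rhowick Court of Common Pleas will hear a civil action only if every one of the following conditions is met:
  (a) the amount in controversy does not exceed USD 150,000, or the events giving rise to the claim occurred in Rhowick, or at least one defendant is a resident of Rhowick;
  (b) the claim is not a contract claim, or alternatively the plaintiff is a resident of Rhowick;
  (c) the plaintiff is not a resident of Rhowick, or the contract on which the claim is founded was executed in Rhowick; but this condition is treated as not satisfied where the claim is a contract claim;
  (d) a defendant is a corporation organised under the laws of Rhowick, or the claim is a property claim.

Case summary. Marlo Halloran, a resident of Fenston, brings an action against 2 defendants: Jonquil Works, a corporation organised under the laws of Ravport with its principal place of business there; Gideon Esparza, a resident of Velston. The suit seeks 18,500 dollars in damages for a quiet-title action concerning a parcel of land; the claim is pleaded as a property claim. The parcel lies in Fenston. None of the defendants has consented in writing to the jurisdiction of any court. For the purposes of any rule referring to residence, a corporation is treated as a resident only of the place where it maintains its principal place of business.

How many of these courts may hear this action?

The Velston District Court:
  (a) The plaintiff resides in Fenston, which is not Velston. Met.
  (b) Gideon Esparza resides in Velston. Met.
  (c) The amount in controversy is USD 18,500, which meets the 17,000 dollars floor. Condition met.
  (d) The claim is a property claim, not a tort claim, which satisfies one of the alternatives. Condition met.
  → Jurisdiction lies.
The Ravport High Bench:
  (a) Jonquil Works resides in Ravport. Satisfied.
  (b) Jonquil Works resides in Ravport — that alternative is enough. Met.
  (c) Jonquil Works is organised under the laws of Ravport, which satisfies one of the alternatives. Condition met.
  (d) Jonquil Works has its principal place of business in Ravport, so one alternative holds. Condition met.
  (e) The amount in controversy is USD 18,500, within the $75,000 ceiling — that alternative is enough. Met.
  → The court has jurisdiction.
The Rhowick Court of Common Pleas:
  (a) The amount in controversy is 18,500 dollars, within the $150,000 ceiling, which satisfies one of the alternatives. Condition met.
  (b) The claim is a property claim, not a contract claim, which satisfies one of the alternatives. Condition met.
  (c) The plaintiff resides in Fenston, which is not Rhowick, so this disjunct is met. The exception is not triggered, since the claim is a property claim, not a contract claim. Condition met.
  (d) The claim is a property claim, so one alternative holds. Satisfied.
  → All conditions met; jurisdiction exists.
Courts with jurisdiction: the Velston District Court, the Ravport High Bench, the Rhowick Court of Common Pleas — 3 in total.

3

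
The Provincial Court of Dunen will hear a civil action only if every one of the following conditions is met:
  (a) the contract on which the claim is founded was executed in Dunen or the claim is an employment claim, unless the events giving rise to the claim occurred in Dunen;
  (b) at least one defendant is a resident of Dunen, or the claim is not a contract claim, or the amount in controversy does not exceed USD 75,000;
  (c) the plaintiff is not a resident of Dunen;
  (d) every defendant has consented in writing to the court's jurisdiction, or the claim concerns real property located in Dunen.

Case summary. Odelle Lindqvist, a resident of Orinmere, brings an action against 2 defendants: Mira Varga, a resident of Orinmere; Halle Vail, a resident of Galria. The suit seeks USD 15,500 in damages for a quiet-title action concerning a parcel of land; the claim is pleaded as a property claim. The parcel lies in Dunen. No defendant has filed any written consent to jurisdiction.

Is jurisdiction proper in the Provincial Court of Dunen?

Yes

The Provincial Court of Dunen:
  (a) No contract (and hence no place of execution) is alleged; the claim is a property claim, not an employment claim — every alternative fails. But the operative events occurred in Dunen, and the 'unless' clause therefore excuses the requirement. Met.
  (b) The claim is a property claim, not a contract claim, which satisfies one of the alternatives. Met.
  (c) The plaintiff resides in Orinmere, which is not Dunen. Met.
  (d) The property lies in Dunen, so this disjunct is met. Met.
  → Every requirement is satisfied — jurisdiction.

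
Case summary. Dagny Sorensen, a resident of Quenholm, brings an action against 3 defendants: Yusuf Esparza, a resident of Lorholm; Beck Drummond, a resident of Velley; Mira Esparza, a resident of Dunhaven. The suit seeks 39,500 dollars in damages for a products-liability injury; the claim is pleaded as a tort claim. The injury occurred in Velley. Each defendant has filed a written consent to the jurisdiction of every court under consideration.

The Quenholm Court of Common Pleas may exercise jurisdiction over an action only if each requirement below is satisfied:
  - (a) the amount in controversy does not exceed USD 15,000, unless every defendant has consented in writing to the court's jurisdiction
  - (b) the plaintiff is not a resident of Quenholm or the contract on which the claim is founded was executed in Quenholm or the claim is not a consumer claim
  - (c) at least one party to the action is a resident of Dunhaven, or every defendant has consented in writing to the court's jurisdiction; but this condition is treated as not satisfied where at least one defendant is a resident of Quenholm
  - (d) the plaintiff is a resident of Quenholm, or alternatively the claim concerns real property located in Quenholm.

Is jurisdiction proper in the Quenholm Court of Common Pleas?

Yes

The Quenholm Court of Common Pleas:
  (a) The amount in controversy is $39,500, above the $15,000 ceiling. The proviso rescues it, though: every defendant has filed written consent. Satisfied.
  (b) The claim is a tort claim, not a consumer claim — that alternative is enough. Condition met.
  (c) Mira Esparza resides in Dunhaven — that alternative is enough. And the carve-out is inapplicable — no defendant resides in Quenholm (they reside in Lorholm, Velley, Dunhaven). Met.
  (d) The plaintiff resides in Quenholm — that alternative is enough. Satisfied.
  → All conditions met; jurisdiction exists.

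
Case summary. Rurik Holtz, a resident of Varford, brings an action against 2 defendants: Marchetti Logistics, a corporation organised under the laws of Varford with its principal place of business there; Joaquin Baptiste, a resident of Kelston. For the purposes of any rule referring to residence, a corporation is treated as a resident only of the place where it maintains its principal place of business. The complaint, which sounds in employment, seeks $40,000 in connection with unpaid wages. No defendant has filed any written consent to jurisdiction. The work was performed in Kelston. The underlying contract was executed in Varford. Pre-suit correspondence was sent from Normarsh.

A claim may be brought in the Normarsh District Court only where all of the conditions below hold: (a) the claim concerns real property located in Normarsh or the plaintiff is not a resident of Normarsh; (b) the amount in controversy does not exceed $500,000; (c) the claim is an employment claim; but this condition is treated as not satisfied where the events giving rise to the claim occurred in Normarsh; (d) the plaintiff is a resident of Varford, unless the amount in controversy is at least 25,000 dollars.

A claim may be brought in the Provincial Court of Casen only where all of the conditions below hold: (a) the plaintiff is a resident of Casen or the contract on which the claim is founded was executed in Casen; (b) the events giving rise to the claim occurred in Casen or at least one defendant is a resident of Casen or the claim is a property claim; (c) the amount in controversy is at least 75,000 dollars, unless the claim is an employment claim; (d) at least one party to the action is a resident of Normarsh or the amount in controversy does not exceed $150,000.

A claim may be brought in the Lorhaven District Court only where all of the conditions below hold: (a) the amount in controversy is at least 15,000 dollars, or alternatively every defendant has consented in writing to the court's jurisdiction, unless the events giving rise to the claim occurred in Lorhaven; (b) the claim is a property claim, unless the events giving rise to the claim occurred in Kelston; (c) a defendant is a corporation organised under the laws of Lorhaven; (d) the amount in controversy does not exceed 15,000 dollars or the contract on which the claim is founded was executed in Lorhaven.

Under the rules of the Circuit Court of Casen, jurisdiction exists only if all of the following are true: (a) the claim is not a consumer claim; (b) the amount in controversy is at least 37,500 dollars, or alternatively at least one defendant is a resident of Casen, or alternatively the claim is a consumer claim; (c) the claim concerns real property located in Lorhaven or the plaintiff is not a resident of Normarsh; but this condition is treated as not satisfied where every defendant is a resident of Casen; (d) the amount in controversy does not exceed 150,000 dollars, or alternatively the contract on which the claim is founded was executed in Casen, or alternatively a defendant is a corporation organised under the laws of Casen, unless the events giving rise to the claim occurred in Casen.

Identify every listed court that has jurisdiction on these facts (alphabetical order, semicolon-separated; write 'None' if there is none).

the Circuit Court of Casen; the Normarsh District Court

The Normarsh District Court:
  (a) The plaintiff resides in Varford, which is not Normarsh, so one alternative holds. Condition met.
  (b) The amount in controversy is USD 40,000, within the $500,000 ceiling. Met.
  (c) The claim is an employment claim. The carve-out does not apply: the operative events occurred in Kelston, not Normarsh. Met.
  (d) The plaintiff resides in Varford. Satisfied.
  → Jurisdiction lies.
The Provincial Court of Casen:
  (a) The plaintiff resides in Varford, not Casen; the contract was executed in Varford, not Casen — every alternative fails. Not met.
  (b) The operative events occurred in Kelston, not Casen; no defendant resides in Casen (they reside in Varford, Kelston); the claim is an employment claim, not a property claim — every alternative fails. Not satisfied.
  (c) The amount in controversy is USD 40,000, below the $75,000 floor. However, the claim is an employment claim, so the 'unless' proviso supplies this condition. Condition met.
  (d) The amount in controversy is $40,000, within the USD 150,000 ceiling — that alternative is enough. Met.
  → No jurisdiction.
The Lorhaven District Court:
  (a) The amount in controversy is 40,000 dollars, which meets the 15,000 dollars floor, so this disjunct is met. Condition met.
  (b) The claim is an employment claim, not a property claim. But the operative events occurred in Kelston, and the 'unless' clause therefore excuses the requirement. Met.
  (c) The corporate defendant(s) are organised in Varford, not Lorhaven. Condition not met.
  (d) The amount in controversy is $40,000, above the $15,000 ceiling; the contract was executed in Varford, not Lorhaven — every alternative fails. Not satisfied.
  → The court lacks jurisdiction.
The Circuit Court of Casen:
  (a) The claim is an employment claim, not a consumer claim. Satisfied.
  (b) The amount in controversy is $40,000, which meets the 37,500 dollars floor — that alternative is enough. Satisfied.
  (c) The plaintiff resides in Varford, which is not Normarsh — that alternative is enough. And the carve-out is inapplicable — the defendants reside as follows — Marchetti Logistics in Varford, Joaquin Baptiste in Kelston — not all in Casen. Condition met.
  (d) The amount in controversy is 40,000 dollars, within the USD 150,000 ceiling, so this disjunct is met. Condition met.
  → The court has jurisdiction.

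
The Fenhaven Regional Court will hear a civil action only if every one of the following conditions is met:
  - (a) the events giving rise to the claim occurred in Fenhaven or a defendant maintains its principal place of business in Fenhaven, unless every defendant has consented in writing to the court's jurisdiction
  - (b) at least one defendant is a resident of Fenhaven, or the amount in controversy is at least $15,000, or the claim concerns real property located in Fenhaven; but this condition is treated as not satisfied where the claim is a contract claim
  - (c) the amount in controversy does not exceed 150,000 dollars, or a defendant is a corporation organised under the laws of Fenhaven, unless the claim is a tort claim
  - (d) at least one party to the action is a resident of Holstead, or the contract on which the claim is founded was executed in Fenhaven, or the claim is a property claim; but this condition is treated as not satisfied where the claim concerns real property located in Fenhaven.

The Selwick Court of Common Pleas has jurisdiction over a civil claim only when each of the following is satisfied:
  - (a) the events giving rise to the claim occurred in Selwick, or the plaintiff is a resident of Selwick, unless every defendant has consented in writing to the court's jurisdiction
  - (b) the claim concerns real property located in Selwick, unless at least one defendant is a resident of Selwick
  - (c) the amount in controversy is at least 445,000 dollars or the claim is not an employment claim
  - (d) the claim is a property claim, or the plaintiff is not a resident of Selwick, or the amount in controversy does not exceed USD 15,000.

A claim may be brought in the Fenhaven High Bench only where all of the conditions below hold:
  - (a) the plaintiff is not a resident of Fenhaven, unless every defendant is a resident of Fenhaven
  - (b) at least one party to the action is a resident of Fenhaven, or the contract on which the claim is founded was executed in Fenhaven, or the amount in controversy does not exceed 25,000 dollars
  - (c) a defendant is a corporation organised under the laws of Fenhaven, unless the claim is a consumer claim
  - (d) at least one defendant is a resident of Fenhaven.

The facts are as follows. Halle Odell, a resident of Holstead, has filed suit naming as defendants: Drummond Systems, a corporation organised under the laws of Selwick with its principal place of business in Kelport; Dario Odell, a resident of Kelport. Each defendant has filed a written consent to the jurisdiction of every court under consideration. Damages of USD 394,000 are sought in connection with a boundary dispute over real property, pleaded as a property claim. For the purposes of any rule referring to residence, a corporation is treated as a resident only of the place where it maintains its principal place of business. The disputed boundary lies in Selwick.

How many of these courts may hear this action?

The Fenhaven Regional Court:
  (a) The operative events occurred in Selwick, not Fenhaven; the corporate defendant(s) have their principal place of business in Kelport, not Fenhaven — none of the alternatives is met. However, every defendant has filed written consent, so the 'unless' proviso supplies this condition. Met.
  (b) The amount in controversy is USD 394,000, which meets the 15,000 dollars floor, so this disjunct is met. The exception is not triggered, since the claim is a property claim, not a contract claim. Satisfied.
  (c) The amount in controversy is $394,000, above the 150,000 dollars ceiling; the corporate defendant(s) are organised in Selwick, not Fenhaven — no alternative holds. And the claim is a property claim, not a tort claim, so the proviso does not save it. Fails.
  (d) Halle Odell resides in Holstead, so this disjunct is met. And the carve-out is inapplicable — the property lies in Selwick, not Fenhaven. Condition met.
  → The court lacks jurisdiction.
The Selwick Court of Common Pleas:
  (a) The operative events occurred in Selwick, so one alternative holds. Met.
  (b) The property lies in Selwick. Satisfied.
  (c) The claim is a property claim, not an employment claim — that alternative is enough. Condition met.
  (d) The claim is a property claim, so one alternative holds. Condition met.
  → All conditions met; jurisdiction exists.
The Fenhaven High Bench:
  (a) The plaintiff resides in Holstead, which is not Fenhaven. Condition met.
  (b) No party resides in Fenhaven; no contract (and hence no place of execution) is alleged; the amount in controversy is 394,000 dollars, above the 25,000 dollars ceiling — no alternative holds. Not met.
  (c) The corporate defendant(s) are organised in Selwick, not Fenhaven. The proviso offers no rescue either, since the claim is a property claim, not a consumer claim. Condition not met.
  (d) No defendant resides in Fenhaven (they reside in Kelport, Kelport). Condition not met.
  → No jurisdiction.
Courts with jurisdiction: the Selwick Court of Common Pleas — 1 in total.

1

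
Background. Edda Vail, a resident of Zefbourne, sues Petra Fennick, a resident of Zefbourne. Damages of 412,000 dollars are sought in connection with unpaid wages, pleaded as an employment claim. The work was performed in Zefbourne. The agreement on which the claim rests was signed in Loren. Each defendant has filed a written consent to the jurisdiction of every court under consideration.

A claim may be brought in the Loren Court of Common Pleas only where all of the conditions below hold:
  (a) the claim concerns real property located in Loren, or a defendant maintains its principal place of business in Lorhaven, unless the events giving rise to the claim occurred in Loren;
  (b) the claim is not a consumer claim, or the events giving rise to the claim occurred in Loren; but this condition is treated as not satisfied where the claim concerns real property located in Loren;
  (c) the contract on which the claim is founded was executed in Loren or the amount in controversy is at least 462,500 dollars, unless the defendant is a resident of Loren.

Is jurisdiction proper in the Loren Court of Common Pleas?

The Loren Court of Common Pleas:
  (a) The claim does not concern real property; no defendant is a corporation — no alternative holds. And the operative events occurred in Zefbourne, not Loren, so the proviso does not save it. Not satisfied.
  (b) The claim is an employment claim, not a consumer claim, which satisfies one of the alternatives. And the carve-out is inapplicable — the claim does not concern real property. Condition met.
  (c) The contract was executed in Loren — that alternative is enough. Satisfied.
  → No jurisdiction.

No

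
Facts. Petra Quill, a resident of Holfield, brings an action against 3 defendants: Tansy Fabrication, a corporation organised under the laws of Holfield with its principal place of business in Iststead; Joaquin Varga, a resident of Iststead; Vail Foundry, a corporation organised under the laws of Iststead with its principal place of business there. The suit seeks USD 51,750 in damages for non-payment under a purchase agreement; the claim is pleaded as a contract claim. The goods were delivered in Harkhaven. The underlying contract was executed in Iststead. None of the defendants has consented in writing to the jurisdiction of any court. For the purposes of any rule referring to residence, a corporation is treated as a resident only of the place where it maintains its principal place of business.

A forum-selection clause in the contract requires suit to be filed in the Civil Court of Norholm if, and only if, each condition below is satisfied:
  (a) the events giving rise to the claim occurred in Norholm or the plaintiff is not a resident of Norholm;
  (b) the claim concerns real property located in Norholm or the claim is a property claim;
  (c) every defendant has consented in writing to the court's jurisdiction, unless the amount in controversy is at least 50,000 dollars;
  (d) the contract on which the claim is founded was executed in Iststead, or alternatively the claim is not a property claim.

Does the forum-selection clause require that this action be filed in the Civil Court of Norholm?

No

The Civil Court of Norholm:
  (a) The plaintiff resides in Holfield, which is not Norholm, which satisfies one of the alternatives. Met.
  (b) The claim does not concern real property; the claim is a contract claim, not a property claim — every alternative fails. Condition not met.
  (c) No such written consent has been filed. But the amount in controversy is USD 51,750, which meets the 50,000 dollars floor, and the 'unless' clause therefore excuses the requirement. Satisfied.
  (d) The contract was executed in Iststead, so this disjunct is met. Condition met.
  → The clause does not apply.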